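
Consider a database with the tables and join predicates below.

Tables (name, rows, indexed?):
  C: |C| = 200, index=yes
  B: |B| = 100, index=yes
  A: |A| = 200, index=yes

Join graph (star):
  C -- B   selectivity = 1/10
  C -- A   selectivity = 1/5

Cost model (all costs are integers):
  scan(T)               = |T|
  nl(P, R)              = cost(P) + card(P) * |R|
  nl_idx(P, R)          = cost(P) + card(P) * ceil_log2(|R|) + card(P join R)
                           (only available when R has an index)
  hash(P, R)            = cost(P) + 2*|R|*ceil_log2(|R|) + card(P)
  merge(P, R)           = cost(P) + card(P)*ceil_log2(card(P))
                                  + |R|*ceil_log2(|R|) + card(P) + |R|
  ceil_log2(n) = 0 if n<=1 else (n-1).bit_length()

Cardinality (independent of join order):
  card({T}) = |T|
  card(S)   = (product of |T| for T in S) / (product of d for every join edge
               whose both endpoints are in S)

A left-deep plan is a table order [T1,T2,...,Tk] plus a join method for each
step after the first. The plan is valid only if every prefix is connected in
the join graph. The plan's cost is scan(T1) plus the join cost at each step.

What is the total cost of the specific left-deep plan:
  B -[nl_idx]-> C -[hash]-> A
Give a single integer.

step 1: scan B: cost=100, card=100
step 2: join C via nl_idx
    card(P join C) = 100*200/(10) = 2000
    cost = 100 + 100*8 + 2000 = 2900
step 3: join A via hash
    card(P join A) = 2000*200/(5) = 80000
    cost = 2900 + 2*200*8 + 2000 = 8100

8100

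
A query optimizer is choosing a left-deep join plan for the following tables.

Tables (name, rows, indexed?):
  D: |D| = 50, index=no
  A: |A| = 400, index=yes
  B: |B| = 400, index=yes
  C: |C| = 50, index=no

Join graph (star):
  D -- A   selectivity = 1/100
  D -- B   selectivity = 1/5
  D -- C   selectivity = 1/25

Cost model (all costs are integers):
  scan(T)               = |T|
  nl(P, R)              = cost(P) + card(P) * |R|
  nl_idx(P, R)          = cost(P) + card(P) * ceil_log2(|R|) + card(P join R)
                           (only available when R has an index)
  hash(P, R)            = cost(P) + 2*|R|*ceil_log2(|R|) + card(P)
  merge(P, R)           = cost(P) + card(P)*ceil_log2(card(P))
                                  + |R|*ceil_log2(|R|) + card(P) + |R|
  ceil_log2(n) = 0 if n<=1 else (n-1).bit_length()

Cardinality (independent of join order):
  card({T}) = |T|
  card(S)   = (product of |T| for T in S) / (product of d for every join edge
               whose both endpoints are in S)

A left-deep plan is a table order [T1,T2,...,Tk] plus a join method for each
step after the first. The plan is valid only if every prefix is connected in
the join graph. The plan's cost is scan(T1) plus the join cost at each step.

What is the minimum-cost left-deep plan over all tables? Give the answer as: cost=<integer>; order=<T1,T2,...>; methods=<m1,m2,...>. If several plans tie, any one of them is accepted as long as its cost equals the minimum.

Selinger DP (subsets sized 1..n):
  {D}: scan cost=50, card=50
  {A}: scan cost=400, card=400
  {B}: scan cost=400, card=400
  {C}: scan cost=50, card=50
  {AD}: card=200; try (A,nl_idx)→700, (D,hash)→1400, (A,merge)→4400, (D,merge)→4750, (A,hash)→7300, (A,nl)→20050 …(+1); best=700 via (A,nl_idx)
  {BD}: card=4000; try (D,hash)→1400, (B,merge)→4400, (B,nl_idx)→4500, (D,merge)→4750, (B,hash)→7300, (B,nl)→20050 …(+1); best=1400 via (D,hash)
  {CD}: card=100; try (D,hash)→700, (C,hash)→700, (D,merge)→750, (C,merge)→750, (D,nl)→2550, (C,nl)→2550; best=700 via (D,hash)
  {ABD}: card=16000; try (B,merge)→6500, (B,hash)→8100, (A,hash)→12600, (B,nl_idx)→18500, (A,nl_idx)→53400, (A,merge)→57400 …(+2); best=6500 via (B,merge)
  {ACD}: card=400; try (C,hash)→1500, (A,nl_idx)→2000, (C,merge)→2850, (A,merge)→5500, (A,hash)→8000, (C,nl)→10700 …(+1); best=1500 via (C,hash)
  {BCD}: card=8000; try (B,merge)→5500, (C,hash)→6000, (B,hash)→8000, (B,nl_idx)→9600, (B,nl)→40700, (C,merge)→53750 …(+1); best=5500 via (B,merge)
  {ABCD}: card=32000; try (B,hash)→9100, (B,merge)→9500, (A,hash)→20700, (C,hash)→23100, (B,nl_idx)→37100, (A,nl_idx)→109500 …(+5); best=9100 via (B,hash)

cost=9100; order=D,A,C,B; methods=nl_idx,hash,hash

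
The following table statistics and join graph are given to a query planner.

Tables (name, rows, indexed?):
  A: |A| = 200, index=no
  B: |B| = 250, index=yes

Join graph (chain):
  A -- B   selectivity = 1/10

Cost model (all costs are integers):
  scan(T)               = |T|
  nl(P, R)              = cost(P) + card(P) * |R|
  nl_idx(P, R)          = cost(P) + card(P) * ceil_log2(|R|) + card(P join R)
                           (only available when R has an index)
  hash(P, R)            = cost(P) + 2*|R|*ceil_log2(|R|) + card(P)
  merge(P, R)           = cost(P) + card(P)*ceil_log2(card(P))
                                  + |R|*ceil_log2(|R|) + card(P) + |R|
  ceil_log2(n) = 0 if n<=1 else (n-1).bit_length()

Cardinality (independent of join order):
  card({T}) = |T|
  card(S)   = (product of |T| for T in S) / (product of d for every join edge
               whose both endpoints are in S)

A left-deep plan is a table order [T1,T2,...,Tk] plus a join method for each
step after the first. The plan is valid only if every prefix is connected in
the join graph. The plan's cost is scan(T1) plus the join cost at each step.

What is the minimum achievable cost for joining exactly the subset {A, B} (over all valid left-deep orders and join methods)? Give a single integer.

3700

Selinger DP over subsets of {A,B}:
  {A}: scan cost=200, card=200
  {B}: scan cost=250, card=250
  {AB}: card=5000; try (A,hash)→3700, (B,merge)→4250, (A,merge)→4300, (B,hash)→4400, (B,nl_idx)→6800, (B,nl)→50200 …(+1); best=3700 via (A,hash)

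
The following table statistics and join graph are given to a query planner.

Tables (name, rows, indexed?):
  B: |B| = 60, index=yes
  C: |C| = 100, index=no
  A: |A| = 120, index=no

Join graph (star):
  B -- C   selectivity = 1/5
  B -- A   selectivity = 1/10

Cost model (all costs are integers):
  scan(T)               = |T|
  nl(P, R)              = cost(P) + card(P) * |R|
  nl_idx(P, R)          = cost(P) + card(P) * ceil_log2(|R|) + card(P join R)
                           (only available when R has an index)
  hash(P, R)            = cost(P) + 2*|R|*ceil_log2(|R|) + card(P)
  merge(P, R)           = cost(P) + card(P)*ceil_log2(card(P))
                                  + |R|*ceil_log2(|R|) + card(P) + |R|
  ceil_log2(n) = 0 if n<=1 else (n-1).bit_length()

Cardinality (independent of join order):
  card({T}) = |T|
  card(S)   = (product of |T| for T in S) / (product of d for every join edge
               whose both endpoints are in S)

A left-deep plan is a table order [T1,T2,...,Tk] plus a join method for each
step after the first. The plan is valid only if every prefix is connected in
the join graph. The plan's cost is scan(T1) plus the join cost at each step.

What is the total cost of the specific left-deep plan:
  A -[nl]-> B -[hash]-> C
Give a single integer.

step 1: scan A: cost=120, card=120
step 2: join B via nl
    card(P join B) = 120*60/(10) = 720
    cost = 120 + 120*60 = 7320
step 3: join C via hash
    card(P join C) = 720*100/(5) = 14400
    cost = 7320 + 2*100*7 + 720 = 9440

9440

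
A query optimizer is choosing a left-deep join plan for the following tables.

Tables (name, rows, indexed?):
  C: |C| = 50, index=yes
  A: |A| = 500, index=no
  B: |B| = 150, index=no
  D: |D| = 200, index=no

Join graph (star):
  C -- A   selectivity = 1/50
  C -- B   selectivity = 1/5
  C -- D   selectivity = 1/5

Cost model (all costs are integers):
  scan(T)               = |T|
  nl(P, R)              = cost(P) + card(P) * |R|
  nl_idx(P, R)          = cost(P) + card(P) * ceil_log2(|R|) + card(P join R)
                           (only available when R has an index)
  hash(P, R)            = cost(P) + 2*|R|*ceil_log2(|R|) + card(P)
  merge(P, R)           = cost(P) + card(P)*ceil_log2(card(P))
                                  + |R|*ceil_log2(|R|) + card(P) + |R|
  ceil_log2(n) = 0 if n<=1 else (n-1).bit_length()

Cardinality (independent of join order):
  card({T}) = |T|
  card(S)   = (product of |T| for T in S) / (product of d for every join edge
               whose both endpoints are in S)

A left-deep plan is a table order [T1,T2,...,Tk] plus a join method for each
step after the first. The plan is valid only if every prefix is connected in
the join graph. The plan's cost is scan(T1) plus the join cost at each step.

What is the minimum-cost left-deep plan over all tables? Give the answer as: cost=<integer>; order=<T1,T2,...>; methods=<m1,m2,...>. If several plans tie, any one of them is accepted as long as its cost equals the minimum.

cost=22700; order=A,C,B,D; methods=hash,hash,hash

Selinger DP (subsets sized 1..n):
  {C}: scan cost=50, card=50
  {A}: scan cost=500, card=500
  {B}: scan cost=150, card=150
  {D}: scan cost=200, card=200
  {AC}: card=500; try (C,hash)→1600, (C,nl_idx)→4000, (A,merge)→5400, (C,merge)→5850, (A,hash)→9100, (A,nl)→25050 …(+1); best=1600 via (C,hash)
  {BC}: card=1500; try (C,hash)→900, (B,merge)→1750, (C,merge)→1850, (B,hash)→2500, (C,nl_idx)→2550, (B,nl)→7550 …(+1); best=900 via (C,hash)
  {CD}: card=2000; try (C,hash)→1000, (D,merge)→2200, (C,merge)→2350, (D,hash)→3300, (C,nl_idx)→3400, (D,nl)→10050 …(+1); best=1000 via (C,hash)
  {ABC}: card=15000; try (B,hash)→4500, (B,merge)→7950, (A,hash)→11400, (A,merge)→23900, (B,nl)→76600, (A,nl)→750900; best=4500 via (B,hash)
  {ACD}: card=20000; try (D,hash)→5300, (D,merge)→8400, (A,hash)→12000, (A,merge)→30000, (D,nl)→101600, (A,nl)→1001000; best=5300 via (D,hash)
  {BCD}: card=60000; try (B,hash)→5400, (D,hash)→5600, (D,merge)→20700, (B,merge)→26350, (D,nl)→300900, (B,nl)→301000; best=5400 via (B,hash)
  {ABCD}: card=600000; try (D,hash)→22700, (B,hash)→27700, (A,hash)→74400, (D,merge)→231300, (B,merge)→326650, (A,merge)→1030400 …(+3); best=22700 via (D,hash)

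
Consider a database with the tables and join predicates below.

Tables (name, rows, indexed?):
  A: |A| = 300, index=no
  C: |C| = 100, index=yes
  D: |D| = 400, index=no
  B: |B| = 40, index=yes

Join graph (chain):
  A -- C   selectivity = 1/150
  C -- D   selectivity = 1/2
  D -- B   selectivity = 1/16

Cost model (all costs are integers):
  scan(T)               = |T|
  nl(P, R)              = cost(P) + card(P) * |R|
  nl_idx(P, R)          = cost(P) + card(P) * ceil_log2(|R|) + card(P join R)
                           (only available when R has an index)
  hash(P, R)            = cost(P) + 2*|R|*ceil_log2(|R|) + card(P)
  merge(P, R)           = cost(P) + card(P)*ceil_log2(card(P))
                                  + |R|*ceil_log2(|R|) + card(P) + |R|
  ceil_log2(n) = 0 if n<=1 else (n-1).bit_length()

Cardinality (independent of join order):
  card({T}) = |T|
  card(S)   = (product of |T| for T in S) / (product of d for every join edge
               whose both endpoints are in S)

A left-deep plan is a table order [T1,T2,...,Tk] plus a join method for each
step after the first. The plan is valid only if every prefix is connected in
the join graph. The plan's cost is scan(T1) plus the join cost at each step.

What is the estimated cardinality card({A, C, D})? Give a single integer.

40000

Tables in S: A(300), C(100), D(400)
Edges inside S: A-C(d=150), C-D(d=2)
numerator = 300 * 100 * 400 = 12000000
denominator = 150 * 2 = 300
card(S) = 12000000 / 300 = 40000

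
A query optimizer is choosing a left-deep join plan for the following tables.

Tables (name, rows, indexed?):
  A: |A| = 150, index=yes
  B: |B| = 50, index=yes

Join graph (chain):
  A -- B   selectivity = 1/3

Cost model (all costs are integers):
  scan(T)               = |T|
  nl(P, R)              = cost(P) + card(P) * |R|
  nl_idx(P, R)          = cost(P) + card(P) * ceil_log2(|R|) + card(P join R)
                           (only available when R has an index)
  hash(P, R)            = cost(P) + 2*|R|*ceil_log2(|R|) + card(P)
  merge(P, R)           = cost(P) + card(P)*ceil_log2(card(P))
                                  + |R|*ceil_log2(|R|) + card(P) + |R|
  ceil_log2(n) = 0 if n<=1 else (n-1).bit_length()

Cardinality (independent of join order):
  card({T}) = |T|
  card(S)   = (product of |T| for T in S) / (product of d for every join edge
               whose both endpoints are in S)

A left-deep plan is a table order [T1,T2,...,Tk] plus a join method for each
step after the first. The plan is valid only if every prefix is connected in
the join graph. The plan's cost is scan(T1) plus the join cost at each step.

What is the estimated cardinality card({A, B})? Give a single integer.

Tables in S: A(150), B(50)
Edges inside S: A-B(d=3)
numerator = 150 * 50 = 7500
denominator = 3 = 3
card(S) = 7500 / 3 = 2500

2500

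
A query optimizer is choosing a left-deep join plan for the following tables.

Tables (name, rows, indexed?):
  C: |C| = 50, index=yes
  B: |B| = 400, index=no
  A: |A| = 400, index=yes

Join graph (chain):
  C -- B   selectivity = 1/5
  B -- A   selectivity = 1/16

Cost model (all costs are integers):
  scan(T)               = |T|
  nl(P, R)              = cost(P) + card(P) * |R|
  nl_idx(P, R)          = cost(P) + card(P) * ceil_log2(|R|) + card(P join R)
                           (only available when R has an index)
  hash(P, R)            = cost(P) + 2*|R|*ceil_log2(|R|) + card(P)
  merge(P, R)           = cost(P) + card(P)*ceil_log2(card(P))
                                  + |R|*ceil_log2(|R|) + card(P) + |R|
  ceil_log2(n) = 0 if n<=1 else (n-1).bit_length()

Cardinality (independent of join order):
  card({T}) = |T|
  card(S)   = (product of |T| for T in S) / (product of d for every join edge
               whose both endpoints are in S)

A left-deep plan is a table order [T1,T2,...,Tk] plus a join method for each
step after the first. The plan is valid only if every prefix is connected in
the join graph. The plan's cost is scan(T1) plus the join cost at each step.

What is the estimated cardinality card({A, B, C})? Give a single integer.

100000

Tables in S: A(400), B(400), C(50)
Edges inside S: C-B(d=5), B-A(d=16)
numerator = 400 * 400 * 50 = 8000000
denominator = 5 * 16 = 80
card(S) = 8000000 / 80 = 100000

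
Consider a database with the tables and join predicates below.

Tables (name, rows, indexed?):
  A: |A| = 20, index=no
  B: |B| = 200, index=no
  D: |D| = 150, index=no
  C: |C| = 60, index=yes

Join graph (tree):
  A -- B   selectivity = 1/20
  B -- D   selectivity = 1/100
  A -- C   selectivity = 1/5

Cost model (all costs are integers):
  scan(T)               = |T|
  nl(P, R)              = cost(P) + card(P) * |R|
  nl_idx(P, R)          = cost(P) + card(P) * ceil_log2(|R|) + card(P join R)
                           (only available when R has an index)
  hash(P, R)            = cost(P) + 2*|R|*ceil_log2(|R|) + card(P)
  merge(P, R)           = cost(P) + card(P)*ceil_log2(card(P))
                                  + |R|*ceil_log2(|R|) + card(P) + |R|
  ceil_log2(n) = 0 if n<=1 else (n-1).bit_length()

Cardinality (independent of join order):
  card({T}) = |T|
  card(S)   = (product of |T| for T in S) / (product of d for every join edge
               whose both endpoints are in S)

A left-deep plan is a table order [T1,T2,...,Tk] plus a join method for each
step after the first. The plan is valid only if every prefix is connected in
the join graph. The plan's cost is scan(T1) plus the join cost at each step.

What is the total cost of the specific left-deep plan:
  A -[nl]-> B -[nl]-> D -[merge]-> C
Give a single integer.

37440

step 1: scan A: cost=20, card=20
step 2: join B via nl
    card(P join B) = 20*200/(20) = 200
    cost = 20 + 20*200 = 4020
step 3: join D via nl
    card(P join D) = 200*150/(100) = 300
    cost = 4020 + 200*150 = 34020
step 4: join C via merge
    card(P join C) = 300*60/(5) = 3600
    cost = 34020 + 300*9 + 60*6 + 300 + 60 = 37440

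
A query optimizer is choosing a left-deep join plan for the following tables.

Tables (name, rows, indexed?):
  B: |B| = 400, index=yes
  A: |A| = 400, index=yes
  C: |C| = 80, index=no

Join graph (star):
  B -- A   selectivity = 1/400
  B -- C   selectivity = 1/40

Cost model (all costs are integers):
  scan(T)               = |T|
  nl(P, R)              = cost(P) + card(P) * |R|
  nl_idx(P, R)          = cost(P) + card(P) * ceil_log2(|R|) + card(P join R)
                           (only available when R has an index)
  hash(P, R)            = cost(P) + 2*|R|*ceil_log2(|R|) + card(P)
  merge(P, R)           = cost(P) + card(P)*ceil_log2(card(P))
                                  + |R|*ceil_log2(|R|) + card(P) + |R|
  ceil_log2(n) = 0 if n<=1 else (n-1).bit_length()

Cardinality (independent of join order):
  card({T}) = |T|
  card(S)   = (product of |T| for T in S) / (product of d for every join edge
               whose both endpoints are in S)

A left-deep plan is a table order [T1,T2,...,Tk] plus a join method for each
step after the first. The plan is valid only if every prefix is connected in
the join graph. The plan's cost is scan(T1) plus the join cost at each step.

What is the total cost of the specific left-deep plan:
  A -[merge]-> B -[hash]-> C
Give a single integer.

step 1: scan A: cost=400, card=400
step 2: join B via merge
    card(P join B) = 400*400/(400) = 400
    cost = 400 + 400*9 + 400*9 + 400 + 400 = 8400
step 3: join C via hash
    card(P join C) = 400*80/(40) = 800
    cost = 8400 + 2*80*7 + 400 = 9920

9920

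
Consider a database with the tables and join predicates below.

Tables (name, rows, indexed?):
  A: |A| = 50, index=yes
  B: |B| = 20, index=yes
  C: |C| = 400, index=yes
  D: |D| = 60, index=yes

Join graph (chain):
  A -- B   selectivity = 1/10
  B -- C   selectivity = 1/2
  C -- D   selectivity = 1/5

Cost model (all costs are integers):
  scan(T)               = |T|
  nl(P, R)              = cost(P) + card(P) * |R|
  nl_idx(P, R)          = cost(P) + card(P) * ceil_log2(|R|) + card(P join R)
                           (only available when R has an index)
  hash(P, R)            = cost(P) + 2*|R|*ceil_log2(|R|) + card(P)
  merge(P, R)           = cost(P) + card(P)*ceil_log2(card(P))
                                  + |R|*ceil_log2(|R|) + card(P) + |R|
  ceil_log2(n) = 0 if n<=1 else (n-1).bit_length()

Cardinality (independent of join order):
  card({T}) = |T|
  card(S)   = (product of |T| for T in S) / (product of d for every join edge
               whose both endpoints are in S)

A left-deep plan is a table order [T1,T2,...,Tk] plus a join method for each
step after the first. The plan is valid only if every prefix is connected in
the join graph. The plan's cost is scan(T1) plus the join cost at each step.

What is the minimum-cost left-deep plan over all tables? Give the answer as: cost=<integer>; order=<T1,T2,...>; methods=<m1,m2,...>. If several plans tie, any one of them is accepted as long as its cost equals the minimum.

cost=25760; order=B,A,C,D; methods=nl_idx,merge,hash

Selinger DP (subsets sized 1..n):
  {A}: scan cost=50, card=50
  {B}: scan cost=20, card=20
  {C}: scan cost=400, card=400
  {D}: scan cost=60, card=60
  {AB}: card=100; try (A,nl_idx)→240, (B,hash)→300, (B,nl_idx)→400, (A,merge)→490, (B,merge)→520, (A,hash)→640 …(+2); best=240 via (A,nl_idx)
  {BC}: card=4000; try (B,hash)→1000, (C,merge)→4140, (C,nl_idx)→4200, (B,merge)→4520, (B,nl_idx)→6400, (C,hash)→7240 …(+2); best=1000 via (B,hash)
  {CD}: card=4800; try (D,hash)→1520, (C,merge)→4480, (D,merge)→4820, (C,nl_idx)→5400, (C,hash)→7320, (D,nl_idx)→7600 …(+2); best=1520 via (D,hash)
  {ABC}: card=20000; try (C,merge)→5040, (A,hash)→5600, (C,hash)→7540, (C,nl_idx)→21140, (C,nl)→40240, (A,nl_idx)→45000 …(+2); best=5040 via (C,merge)
  {BCD}: card=48000; try (D,hash)→5720, (B,hash)→6520, (D,merge)→53420, (B,merge)→68840, (D,nl_idx)→73000, (B,nl_idx)→73520 …(+2); best=5720 via (D,hash)
  {ABCD}: card=240000; try (D,hash)→25760, (A,hash)→54320, (D,merge)→325460, (D,nl_idx)→365040, (A,nl_idx)→533720, (A,merge)→822070 …(+2); best=25760 via (D,hash)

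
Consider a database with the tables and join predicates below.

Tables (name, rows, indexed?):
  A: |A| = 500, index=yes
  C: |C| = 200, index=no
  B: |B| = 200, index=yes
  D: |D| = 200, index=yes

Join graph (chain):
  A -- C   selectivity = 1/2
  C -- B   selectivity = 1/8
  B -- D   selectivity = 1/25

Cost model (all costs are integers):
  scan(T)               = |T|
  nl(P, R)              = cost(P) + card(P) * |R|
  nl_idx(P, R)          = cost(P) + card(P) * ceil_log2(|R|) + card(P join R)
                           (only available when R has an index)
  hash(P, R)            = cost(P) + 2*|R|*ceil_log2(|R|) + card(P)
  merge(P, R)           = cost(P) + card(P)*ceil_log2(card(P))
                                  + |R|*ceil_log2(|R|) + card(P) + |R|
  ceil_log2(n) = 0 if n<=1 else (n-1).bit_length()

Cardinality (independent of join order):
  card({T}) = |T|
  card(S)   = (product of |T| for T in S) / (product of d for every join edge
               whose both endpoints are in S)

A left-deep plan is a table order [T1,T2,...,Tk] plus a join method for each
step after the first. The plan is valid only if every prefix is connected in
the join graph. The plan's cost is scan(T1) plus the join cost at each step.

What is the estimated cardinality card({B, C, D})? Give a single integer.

40000

Tables in S: B(200), C(200), D(200)
Edges inside S: C-B(d=8), B-D(d=25)
numerator = 200 * 200 * 200 = 8000000
denominator = 8 * 25 = 200
card(S) = 8000000 / 200 = 40000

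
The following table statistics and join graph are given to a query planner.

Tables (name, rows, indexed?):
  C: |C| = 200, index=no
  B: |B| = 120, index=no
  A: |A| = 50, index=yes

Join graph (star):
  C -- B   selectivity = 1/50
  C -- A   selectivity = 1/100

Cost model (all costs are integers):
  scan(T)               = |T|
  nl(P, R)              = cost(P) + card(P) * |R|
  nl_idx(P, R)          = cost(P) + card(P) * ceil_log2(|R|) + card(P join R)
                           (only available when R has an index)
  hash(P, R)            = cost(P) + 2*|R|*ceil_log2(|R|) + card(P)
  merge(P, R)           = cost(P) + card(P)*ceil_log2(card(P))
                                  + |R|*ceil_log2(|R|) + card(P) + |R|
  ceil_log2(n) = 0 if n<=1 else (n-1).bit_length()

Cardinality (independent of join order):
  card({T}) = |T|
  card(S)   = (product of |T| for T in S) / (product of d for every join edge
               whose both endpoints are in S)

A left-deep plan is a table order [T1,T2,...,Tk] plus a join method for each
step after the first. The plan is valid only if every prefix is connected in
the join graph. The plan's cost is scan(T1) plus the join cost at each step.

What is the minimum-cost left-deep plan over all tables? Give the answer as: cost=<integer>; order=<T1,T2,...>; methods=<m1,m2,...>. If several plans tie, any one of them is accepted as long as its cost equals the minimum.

cost=2760; order=C,A,B; methods=hash,merge

Selinger DP (subsets sized 1..n):
  {C}: scan cost=200, card=200
  {B}: scan cost=120, card=120
  {A}: scan cost=50, card=50
  {BC}: card=480; try (B,hash)→2080, (C,merge)→2880, (B,merge)→2960, (C,hash)→3440, (C,nl)→24120, (B,nl)→24200; best=2080 via (B,hash)
  {AC}: card=100; try (A,hash)→1000, (A,nl_idx)→1500, (C,merge)→2200, (A,merge)→2350, (C,hash)→3300, (C,nl)→10050 …(+1); best=1000 via (A,hash)
  {ABC}: card=240; try (B,merge)→2760, (B,hash)→2780, (A,hash)→3160, (A,nl_idx)→5200, (A,merge)→7230, (B,nl)→13000 …(+1); best=2760 via (B,merge)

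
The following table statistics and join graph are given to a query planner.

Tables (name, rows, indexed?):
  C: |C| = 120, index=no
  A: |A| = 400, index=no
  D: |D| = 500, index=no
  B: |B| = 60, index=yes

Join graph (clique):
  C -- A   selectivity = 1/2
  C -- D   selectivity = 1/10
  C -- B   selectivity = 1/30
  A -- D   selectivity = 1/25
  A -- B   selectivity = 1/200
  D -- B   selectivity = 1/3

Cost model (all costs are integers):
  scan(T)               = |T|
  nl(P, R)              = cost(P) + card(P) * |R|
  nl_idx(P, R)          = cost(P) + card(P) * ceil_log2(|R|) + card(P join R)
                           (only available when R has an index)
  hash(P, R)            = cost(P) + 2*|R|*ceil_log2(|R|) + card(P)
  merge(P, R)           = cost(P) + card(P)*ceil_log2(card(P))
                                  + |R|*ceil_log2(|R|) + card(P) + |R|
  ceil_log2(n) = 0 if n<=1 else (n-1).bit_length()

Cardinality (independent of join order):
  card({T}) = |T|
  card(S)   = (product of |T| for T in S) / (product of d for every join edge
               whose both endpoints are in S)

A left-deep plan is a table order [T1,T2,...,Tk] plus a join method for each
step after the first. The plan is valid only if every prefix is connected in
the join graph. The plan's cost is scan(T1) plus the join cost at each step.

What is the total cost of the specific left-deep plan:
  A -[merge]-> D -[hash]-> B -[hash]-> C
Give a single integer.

20600

step 1: scan A: cost=400, card=400
step 2: join D via merge
    card(P join D) = 400*500/(25) = 8000
    cost = 400 + 400*9 + 500*9 + 400 + 500 = 9400
step 3: join B via hash
    card(P join B) = 8000*60/(200*3) = 800
    cost = 9400 + 2*60*6 + 8000 = 18120
step 4: join C via hash
    card(P join C) = 800*120/(2*10*30) = 160
    cost = 18120 + 2*120*7 + 800 = 20600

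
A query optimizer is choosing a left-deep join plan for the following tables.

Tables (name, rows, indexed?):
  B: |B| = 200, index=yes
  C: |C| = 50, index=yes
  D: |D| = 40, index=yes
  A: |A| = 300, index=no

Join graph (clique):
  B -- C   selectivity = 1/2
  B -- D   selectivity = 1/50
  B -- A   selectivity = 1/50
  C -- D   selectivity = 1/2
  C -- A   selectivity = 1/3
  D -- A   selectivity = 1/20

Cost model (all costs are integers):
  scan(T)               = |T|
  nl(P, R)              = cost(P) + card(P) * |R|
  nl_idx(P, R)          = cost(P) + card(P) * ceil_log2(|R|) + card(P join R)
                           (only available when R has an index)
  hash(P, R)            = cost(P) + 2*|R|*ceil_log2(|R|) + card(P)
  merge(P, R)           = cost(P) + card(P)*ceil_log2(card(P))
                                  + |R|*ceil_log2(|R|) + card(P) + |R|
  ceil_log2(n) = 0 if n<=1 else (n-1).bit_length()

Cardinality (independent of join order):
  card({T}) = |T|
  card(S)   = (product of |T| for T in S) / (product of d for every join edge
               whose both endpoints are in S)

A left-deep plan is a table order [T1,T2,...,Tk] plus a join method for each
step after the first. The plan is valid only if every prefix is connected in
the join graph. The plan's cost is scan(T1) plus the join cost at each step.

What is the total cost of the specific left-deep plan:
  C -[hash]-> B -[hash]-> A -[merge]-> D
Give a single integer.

163980

step 1: scan C: cost=50, card=50
step 2: join B via hash
    card(P join B) = 50*200/(2) = 5000
    cost = 50 + 2*200*8 + 50 = 3300
step 3: join A via hash
    card(P join A) = 5000*300/(50*3) = 10000
    cost = 3300 + 2*300*9 + 5000 = 13700
step 4: join D via merge
    card(P join D) = 10000*40/(50*2*20) = 200
    cost = 13700 + 10000*14 + 40*6 + 10000 + 40 = 163980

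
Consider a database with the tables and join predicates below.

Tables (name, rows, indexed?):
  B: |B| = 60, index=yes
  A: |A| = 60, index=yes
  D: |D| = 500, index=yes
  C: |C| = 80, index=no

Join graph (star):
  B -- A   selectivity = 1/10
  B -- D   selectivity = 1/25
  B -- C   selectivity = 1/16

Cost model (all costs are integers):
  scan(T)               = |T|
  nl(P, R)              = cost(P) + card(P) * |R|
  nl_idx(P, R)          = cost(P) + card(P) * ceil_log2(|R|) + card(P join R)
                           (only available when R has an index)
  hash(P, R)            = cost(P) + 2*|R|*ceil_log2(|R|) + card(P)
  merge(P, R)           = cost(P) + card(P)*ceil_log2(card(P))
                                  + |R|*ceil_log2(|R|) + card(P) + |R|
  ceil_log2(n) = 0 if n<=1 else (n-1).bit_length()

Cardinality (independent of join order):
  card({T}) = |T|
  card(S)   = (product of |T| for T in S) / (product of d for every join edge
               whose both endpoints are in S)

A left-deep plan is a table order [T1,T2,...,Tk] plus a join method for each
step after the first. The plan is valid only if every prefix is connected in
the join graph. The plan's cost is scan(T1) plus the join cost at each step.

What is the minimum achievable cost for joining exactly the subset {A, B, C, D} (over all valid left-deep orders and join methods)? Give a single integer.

Selinger DP over subsets of {A,B,C,D}:
  {B}: scan cost=60, card=60
  {A}: scan cost=60, card=60
  {D}: scan cost=500, card=500
  {C}: scan cost=80, card=80
  {AB}: card=360; try (B,nl_idx)→780, (A,nl_idx)→780, (B,hash)→840, (A,hash)→840, (B,merge)→900, (A,merge)→900 …(+2); best=780 via (B,nl_idx)
  {BD}: card=1200; try (B,hash)→1720, (D,nl_idx)→1800, (B,nl_idx)→4700, (D,merge)→5480, (B,merge)→5920, (D,hash)→9120 …(+2); best=1720 via (B,hash)
  {BC}: card=300; try (B,nl_idx)→860, (B,hash)→880, (C,merge)→1120, (B,merge)→1140, (C,hash)→1240, (C,nl)→4860 …(+1); best=860 via (B,nl_idx)
  {ABD}: card=7200; try (A,hash)→3640, (D,merge)→9380, (D,hash)→10140, (D,nl_idx)→11220, (A,nl_idx)→16120, (A,merge)→16540 …(+2); best=3640 via (A,hash)
  {ABC}: card=1800; try (A,hash)→1880, (C,hash)→2260, (A,merge)→4280, (A,nl_idx)→4460, (C,merge)→5020, (A,nl)→18860 …(+1); best=1880 via (A,hash)
  {BCD}: card=6000; try (C,hash)→4040, (D,merge)→8860, (D,nl_idx)→9560, (D,hash)→10160, (C,merge)→16760, (C,nl)→97720 …(+1); best=4040 via (C,hash)
  {ABCD}: card=36000; try (A,hash)→10760, (C,hash)→11960, (D,hash)→12680, (D,merge)→28480, (D,nl_idx)→54080, (A,nl_idx)→76040 …(+5); best=10760 via (A,hash)

10760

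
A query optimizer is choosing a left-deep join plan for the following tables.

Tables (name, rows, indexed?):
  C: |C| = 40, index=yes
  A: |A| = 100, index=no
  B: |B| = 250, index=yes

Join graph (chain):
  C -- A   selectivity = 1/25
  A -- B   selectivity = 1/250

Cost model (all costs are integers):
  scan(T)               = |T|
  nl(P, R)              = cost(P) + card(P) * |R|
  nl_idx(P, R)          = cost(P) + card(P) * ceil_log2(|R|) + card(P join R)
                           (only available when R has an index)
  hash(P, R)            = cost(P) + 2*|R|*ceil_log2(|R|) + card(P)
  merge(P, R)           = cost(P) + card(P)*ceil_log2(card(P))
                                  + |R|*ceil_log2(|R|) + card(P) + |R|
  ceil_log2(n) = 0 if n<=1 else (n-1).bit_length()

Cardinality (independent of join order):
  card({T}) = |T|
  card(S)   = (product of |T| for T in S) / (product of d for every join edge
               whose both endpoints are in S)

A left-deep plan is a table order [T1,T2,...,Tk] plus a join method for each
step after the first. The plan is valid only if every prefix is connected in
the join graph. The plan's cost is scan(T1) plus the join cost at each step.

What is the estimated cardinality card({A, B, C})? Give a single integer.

Tables in S: A(100), B(250), C(40)
Edges inside S: C-A(d=25), A-B(d=250)
numerator = 100 * 250 * 40 = 1000000
denominator = 25 * 250 = 6250
card(S) = 1000000 / 6250 = 160

160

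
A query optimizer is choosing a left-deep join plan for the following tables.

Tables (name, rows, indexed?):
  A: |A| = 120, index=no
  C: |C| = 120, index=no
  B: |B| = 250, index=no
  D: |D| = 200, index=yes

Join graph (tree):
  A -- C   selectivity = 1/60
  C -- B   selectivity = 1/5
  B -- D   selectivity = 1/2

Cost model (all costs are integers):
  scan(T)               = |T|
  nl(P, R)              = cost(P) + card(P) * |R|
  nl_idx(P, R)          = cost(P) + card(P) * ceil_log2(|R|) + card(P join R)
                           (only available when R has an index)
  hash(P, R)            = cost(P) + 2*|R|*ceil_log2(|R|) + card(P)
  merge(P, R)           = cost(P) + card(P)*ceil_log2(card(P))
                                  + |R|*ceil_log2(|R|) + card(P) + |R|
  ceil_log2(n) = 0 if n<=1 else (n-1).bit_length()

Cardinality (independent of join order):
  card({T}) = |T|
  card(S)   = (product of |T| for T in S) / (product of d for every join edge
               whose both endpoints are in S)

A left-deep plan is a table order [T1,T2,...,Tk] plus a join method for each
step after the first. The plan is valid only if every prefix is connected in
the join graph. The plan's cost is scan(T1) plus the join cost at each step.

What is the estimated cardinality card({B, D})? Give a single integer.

25000

Tables in S: B(250), D(200)
Edges inside S: B-D(d=2)
numerator = 250 * 200 = 50000
denominator = 2 = 2
card(S) = 50000 / 2 = 25000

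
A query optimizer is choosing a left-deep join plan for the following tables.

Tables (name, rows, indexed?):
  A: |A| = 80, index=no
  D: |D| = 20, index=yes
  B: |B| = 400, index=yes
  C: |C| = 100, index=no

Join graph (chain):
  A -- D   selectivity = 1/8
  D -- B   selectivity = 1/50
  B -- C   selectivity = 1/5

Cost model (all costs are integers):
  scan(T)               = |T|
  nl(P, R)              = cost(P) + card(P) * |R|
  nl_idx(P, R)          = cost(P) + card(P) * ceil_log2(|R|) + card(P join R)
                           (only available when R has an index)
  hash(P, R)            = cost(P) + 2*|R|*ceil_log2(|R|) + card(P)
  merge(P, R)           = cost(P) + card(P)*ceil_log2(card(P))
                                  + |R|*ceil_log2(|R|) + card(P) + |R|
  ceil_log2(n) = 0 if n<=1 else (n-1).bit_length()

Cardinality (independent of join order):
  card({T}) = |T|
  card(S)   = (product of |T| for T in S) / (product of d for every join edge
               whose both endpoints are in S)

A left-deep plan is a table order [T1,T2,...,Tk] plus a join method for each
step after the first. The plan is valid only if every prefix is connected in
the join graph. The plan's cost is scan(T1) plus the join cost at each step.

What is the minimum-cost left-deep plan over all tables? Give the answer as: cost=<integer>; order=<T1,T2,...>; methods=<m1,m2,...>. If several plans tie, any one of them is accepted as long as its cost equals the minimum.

Selinger DP (subsets sized 1..n):
  {A}: scan cost=80, card=80
  {D}: scan cost=20, card=20
  {B}: scan cost=400, card=400
  {C}: scan cost=100, card=100
  {AD}: card=200; try (D,hash)→360, (D,nl_idx)→680, (A,merge)→780, (D,merge)→840, (A,hash)→1160, (A,nl)→1620 …(+1); best=360 via (D,hash)
  {BD}: card=160; try (B,nl_idx)→360, (D,hash)→1000, (D,nl_idx)→2560, (B,merge)→4140, (D,merge)→4520, (B,hash)→7240 …(+2); best=360 via (B,nl_idx)
  {BC}: card=8000; try (C,hash)→2200, (B,merge)→4900, (C,merge)→5200, (B,hash)→7400, (B,nl_idx)→9000, (B,nl)→40100 …(+1); best=2200 via (C,hash)
  {ABD}: card=1600; try (A,hash)→1640, (A,merge)→2440, (B,nl_idx)→3760, (B,merge)→6160, (B,hash)→7760, (A,nl)→13160 …(+1); best=1640 via (A,hash)
  {BCD}: card=3200; try (C,hash)→1920, (C,merge)→2600, (D,hash)→10400, (C,nl)→16360, (D,nl_idx)→45400, (D,merge)→114320 …(+1); best=1920 via (C,hash)
  {ABCD}: card=32000; try (C,hash)→4640, (A,hash)→6240, (C,merge)→21640, (A,merge)→44160, (C,nl)→161640, (A,nl)→257920; best=4640 via (C,hash)

cost=4640; order=D,B,A,C; methods=nl_idx,hash,hash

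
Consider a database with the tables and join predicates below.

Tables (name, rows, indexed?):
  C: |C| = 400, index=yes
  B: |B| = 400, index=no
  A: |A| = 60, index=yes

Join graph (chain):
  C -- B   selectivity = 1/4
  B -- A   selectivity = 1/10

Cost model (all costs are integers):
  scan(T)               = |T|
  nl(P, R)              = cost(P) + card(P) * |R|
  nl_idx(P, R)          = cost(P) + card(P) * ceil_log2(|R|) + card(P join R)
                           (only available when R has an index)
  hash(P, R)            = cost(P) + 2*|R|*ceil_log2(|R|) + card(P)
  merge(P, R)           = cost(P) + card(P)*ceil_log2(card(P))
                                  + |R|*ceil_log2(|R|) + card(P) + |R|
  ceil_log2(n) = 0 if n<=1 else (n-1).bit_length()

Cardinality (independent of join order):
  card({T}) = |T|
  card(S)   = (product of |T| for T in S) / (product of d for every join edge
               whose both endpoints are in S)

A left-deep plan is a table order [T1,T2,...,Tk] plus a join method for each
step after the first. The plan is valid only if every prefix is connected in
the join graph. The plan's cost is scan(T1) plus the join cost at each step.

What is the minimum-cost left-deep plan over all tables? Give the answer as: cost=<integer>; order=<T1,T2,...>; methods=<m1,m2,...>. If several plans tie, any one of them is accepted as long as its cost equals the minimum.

Selinger DP (subsets sized 1..n):
  {C}: scan cost=400, card=400
  {B}: scan cost=400, card=400
  {A}: scan cost=60, card=60
  {BC}: card=40000; try (C,hash)→8000, (B,hash)→8000, (C,merge)→8400, (B,merge)→8400, (C,nl_idx)→44000, (C,nl)→160400 …(+1); best=8000 via (C,hash)
  {AB}: card=2400; try (A,hash)→1520, (B,merge)→4480, (A,merge)→4820, (A,nl_idx)→5200, (B,hash)→7320, (B,nl)→24060 …(+1); best=1520 via (A,hash)
  {ABC}: card=240000; try (C,hash)→11120, (C,merge)→36720, (A,hash)→48720, (C,nl_idx)→263120, (A,nl_idx)→488000, (A,merge)→688420 …(+2); best=11120 via (C,hash)

cost=11120; order=B,A,C; methods=hash,hash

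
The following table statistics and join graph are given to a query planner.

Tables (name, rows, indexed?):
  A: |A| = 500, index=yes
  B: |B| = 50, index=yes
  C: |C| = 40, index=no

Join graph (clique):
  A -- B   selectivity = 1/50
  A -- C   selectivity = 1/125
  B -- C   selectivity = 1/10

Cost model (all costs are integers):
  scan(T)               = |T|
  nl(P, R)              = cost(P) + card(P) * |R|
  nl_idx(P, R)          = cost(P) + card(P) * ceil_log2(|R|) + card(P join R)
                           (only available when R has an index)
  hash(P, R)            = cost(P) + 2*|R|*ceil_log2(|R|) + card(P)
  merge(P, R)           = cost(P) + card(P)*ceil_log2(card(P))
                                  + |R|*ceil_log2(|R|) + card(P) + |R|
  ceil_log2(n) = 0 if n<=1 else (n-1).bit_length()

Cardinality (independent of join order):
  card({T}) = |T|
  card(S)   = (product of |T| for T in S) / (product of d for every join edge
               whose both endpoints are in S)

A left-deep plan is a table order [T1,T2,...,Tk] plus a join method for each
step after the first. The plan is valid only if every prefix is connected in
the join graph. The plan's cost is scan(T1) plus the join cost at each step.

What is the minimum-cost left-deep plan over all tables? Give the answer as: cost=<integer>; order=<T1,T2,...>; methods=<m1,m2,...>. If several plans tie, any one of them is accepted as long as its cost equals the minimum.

cost=1320; order=C,A,B; methods=nl_idx,hash

Selinger DP (subsets sized 1..n):
  {A}: scan cost=500, card=500
  {B}: scan cost=50, card=50
  {C}: scan cost=40, card=40
  {AB}: card=500; try (A,nl_idx)→1000, (B,hash)→1600, (B,nl_idx)→4000, (A,merge)→5400, (B,merge)→5850, (A,hash)→9100 …(+2); best=1000 via (A,nl_idx)
  {AC}: card=160; try (A,nl_idx)→560, (C,hash)→1480, (A,merge)→5320, (C,merge)→5780, (A,hash)→9080, (A,nl)→20040 …(+1); best=560 via (A,nl_idx)
  {BC}: card=200; try (B,nl_idx)→480, (C,hash)→580, (B,merge)→670, (C,merge)→680, (B,hash)→680, (B,nl)→2040 …(+1); best=480 via (B,nl_idx)
  {ABC}: card=16; try (B,hash)→1320, (B,nl_idx)→1536, (C,hash)→1980, (A,nl_idx)→2296, (B,merge)→2350, (C,merge)→6280 …(+5); best=1320 via (B,hash)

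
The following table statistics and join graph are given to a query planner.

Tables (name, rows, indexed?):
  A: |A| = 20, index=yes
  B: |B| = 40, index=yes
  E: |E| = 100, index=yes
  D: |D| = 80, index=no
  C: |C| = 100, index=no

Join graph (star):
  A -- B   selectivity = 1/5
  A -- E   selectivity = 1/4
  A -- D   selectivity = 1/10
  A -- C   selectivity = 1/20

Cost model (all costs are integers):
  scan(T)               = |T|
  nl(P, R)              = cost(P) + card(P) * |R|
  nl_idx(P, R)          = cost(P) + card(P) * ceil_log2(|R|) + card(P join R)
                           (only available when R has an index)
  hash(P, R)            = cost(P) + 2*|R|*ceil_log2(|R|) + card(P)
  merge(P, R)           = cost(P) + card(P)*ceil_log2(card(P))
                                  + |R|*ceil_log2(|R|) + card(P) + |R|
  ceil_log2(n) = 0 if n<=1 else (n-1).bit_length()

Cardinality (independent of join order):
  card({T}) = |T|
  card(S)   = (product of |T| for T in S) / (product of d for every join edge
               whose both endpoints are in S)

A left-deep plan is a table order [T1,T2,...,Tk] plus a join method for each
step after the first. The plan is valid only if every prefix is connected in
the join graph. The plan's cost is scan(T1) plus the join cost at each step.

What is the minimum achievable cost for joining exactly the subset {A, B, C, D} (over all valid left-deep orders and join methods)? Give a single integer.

Selinger DP over subsets of {A,B,C,D}:
  {A}: scan cost=20, card=20
  {B}: scan cost=40, card=40
  {D}: scan cost=80, card=80
  {C}: scan cost=100, card=100
  {AB}: card=160; try (A,hash)→280, (B,nl_idx)→300, (A,nl_idx)→400, (B,merge)→420, (A,merge)→440, (B,hash)→520 …(+2); best=280 via (A,hash)
  {AD}: card=160; try (A,hash)→360, (A,nl_idx)→640, (D,merge)→780, (A,merge)→840, (D,hash)→1160, (D,nl)→1620 …(+1); best=360 via (A,hash)
  {AC}: card=100; try (A,hash)→400, (A,nl_idx)→700, (C,merge)→940, (A,merge)→1020, (C,hash)→1440, (C,nl)→2020 …(+1); best=400 via (A,hash)
  {ABD}: card=1280; try (B,hash)→1000, (D,hash)→1560, (B,merge)→2080, (D,merge)→2360, (B,nl_idx)→2600, (B,nl)→6760 …(+1); best=1000 via (B,hash)
  {ABC}: card=800; try (B,hash)→980, (B,merge)→1480, (B,nl_idx)→1800, (C,hash)→1840, (C,merge)→2520, (B,nl)→4400 …(+1); best=980 via (B,hash)
  {ACD}: card=800; try (D,hash)→1620, (D,merge)→1840, (C,hash)→1920, (C,merge)→2600, (D,nl)→8400, (C,nl)→16360; best=1620 via (D,hash)
  {ABCD}: card=6400; try (D,hash)→2900, (B,hash)→2900, (C,hash)→3680, (D,merge)→10420, (B,merge)→10700, (B,nl_idx)→12820 …(+4); best=2900 via (D,hash)

2900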